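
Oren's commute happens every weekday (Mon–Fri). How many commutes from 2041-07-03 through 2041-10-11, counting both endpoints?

2041-07-03 is a Wednesday.
The range spans 101 days (inclusive of both endpoints).
101 = 7 × 14 + 3, so there are 14 full weeks plus 3 extra days.
Each full week contributes 5 weekdays (Mon–Fri): 14 × 5 = 70.
The 3 extra days are Wednesday, Thursday, Friday — 3 of them qualify.
Total: 70 + 3 = 73.

73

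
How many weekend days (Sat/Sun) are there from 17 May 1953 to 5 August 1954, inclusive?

127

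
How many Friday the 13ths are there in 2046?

The 13th falls on a Friday when the month's 13th has weekday Fri.
Jan 13 is Sat; Feb 13 is Tue; Mar 13 is Tue; Apr 13 is Fri ✓; May 13 is Sun; Jun 13 is Wed; Jul 13 is Fri ✓; Aug 13 is Mon; Sep 13 is Thu; Oct 13 is Sat; Nov 13 is Tue; Dec 13 is Thu.
Friday the 13ths: Apr, Jul.

2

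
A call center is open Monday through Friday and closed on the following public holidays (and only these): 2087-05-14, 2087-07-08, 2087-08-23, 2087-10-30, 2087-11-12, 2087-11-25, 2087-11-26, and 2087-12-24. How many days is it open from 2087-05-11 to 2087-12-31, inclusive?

2087-05-11 is a Sunday.
That's 235 days from start to end, counting both.
235 = 7 × 33 + 4, so there are 33 full weeks plus 4 extra days.
Each full week contributes 5 weekdays (Mon–Fri): 33 × 5 = 165.
The 4 extra days are Sunday, Monday, Tuesday, Wednesday — 3 of them qualify.
Total: 165 + 3 = 168.
Holidays: 2087-05-14 (Wed); 2087-07-08 (Tue); 2087-08-23 (Sat); 2087-10-30 (Thu); 2087-11-12 (Wed); 2087-11-25 (Tue); 2087-11-26 (Wed); 2087-12-24 (Wed).
7 of the 8 holidays fall on weekdays; the rest are weekends and were already excluded.
Business days: 168 − 7 = 161.

161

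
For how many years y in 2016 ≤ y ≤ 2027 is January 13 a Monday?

Day of week of January 13 in each year:
2016: Wed, 2017: Fri, 2018: Sat, 2019: Sun, 2020: Mon ✓, 2021: Wed, 2022: Thu, 2023: Fri, 2024: Sat, 2025: Mon ✓, 2026: Tue, 2027: Wed
Mondays: 2020, 2025.

2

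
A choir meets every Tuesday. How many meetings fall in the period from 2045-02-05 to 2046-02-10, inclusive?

53 Tuesdays

2045-02-05 is a Sunday.
From 2045-02-05 to 2046-02-10 is 371 days inclusive.
371 = 7 × 53, so the span is exactly 53 full weeks.
Each full week contributes one Tuesday: 53 so far.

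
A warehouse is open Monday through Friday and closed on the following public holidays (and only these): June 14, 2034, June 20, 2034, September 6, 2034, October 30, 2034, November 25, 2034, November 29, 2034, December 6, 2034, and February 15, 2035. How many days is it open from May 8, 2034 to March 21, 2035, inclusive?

May 8, 2034 is a Monday.
From May 8, 2034 to March 21, 2035 is 318 days inclusive.
318 = 7 × 45 + 3, so there are 45 full weeks plus 3 extra days.
Each full week contributes 5 weekdays (Mon–Fri): 45 × 5 = 225.
The 3 extra days are Mon, Tue, Wed — 3 of them qualify.
Total: 225 + 3 = 228.
Holidays: June 14, 2034 (Wed); June 20, 2034 (Tue); September 6, 2034 (Wed); October 30, 2034 (Mon); November 25, 2034 (Sat); November 29, 2034 (Wed); December 6, 2034 (Wed); February 15, 2035 (Thu).
7 of the 8 holidays fall on weekdays; the rest are weekends and were already excluded.
Business days: 228 − 7 = 221.

221 working days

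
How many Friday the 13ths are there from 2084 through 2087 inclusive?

Friday-the-13ths by year:
2084: Oct
2085: Apr, Jul
2086: Sep, Dec
2087: Jun

6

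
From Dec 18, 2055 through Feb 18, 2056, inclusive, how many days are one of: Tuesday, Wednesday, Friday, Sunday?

Dec 18, 2055 is a Saturday.
From Dec 18, 2055 to Feb 18, 2056 is 63 days inclusive.
63 = 7 × 9, so the span is exactly 9 full weeks.
Each full week contributes 4 days from the set (Tue, Wed, Fri, Sun): 9 × 4 = 36.
Total: 36.

36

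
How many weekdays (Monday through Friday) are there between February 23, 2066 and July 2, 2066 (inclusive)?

94

February 23, 2066 is a Tuesday.
From February 23, 2066 to July 2, 2066 is 130 days inclusive.
130 = 7 × 18 + 4, so there are 18 full weeks plus 4 extra days.
Each full week contributes 5 weekdays (Mon–Fri): 18 × 5 = 90.
The 4 extra days are Tue, Wed, Thu, Fri — 4 of them qualify.
Total: 90 + 4 = 94.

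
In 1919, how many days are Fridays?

52

Jan 1, 1919 is a Wednesday.
From Jan 1, 1919 to Dec 31, 1919 is 365 days inclusive.
365 = 7 × 52 + 1, so there are 52 full weeks plus 1 extra day.
Each full week contributes one Friday: 52 so far.
The 1 extra day is Wed — none qualify.
Total: 52 + 0 = 52.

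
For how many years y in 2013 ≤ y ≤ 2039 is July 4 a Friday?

4

Day of week of July 4 in each year:
2013: Thu, 2014: Fri ✓, 2015: Sat, 2016: Mon, 2017: Tue, 2018: Wed, 2019: Thu, 2020: Sat, 2021: Sun, 2022: Mon, 2023: Tue, 2024: Thu, 2025: Fri ✓, 2026: Sat, 2027: Sun, 2028: Tue, 2029: Wed, 2030: Thu, 2031: Fri ✓, 2032: Sun, 2033: Mon, 2034: Tue, 2035: Wed, 2036: Fri ✓, 2037: Sat, 2038: Sun, 2039: Mon
Fridays: 2014, 2025, 2031, 2036.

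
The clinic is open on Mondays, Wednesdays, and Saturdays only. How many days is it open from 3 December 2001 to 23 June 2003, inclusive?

3 December 2001 is a Monday.
That's 568 days from start to end, counting both.
568 = 7 × 81 + 1, so there are 81 full weeks plus 1 extra day.
Each full week contributes 3 days from the set (Mon, Wed, Sat): 81 × 3 = 243.
The 1 extra day is Monday — 1 of them qualifies.
Total: 243 + 1 = 244.

244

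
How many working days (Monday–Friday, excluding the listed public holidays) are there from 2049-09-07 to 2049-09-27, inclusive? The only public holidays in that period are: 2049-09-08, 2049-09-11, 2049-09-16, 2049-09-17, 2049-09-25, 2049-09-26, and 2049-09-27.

2049-09-07 is a Tuesday.
From 2049-09-07 to 2049-09-27 is 21 days inclusive.
21 = 7 × 3, so the span is exactly 3 full weeks.
Each full week contributes 5 weekdays (Mon–Fri): 3 × 5 = 15.
Holidays: 2049-09-08 (Wed); 2049-09-11 (Sat); 2049-09-16 (Thu); 2049-09-17 (Fri); 2049-09-25 (Sat); 2049-09-26 (Sun); 2049-09-27 (Mon).
4 of the 7 holidays fall on weekdays; the rest are weekends and were already excluded.
Business days: 15 − 4 = 11.

11 working days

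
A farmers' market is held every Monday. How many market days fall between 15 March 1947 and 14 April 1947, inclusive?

15 March 1947 is a Saturday.
The range spans 31 days (inclusive of both endpoints).
31 = 7 × 4 + 3, so there are 4 full weeks plus 3 extra days.
Each full week contributes one Monday: 4 so far.
The 3 extra days are Sat, Sun, Mon — 1 of them qualifies.
Total: 4 + 1 = 5.

5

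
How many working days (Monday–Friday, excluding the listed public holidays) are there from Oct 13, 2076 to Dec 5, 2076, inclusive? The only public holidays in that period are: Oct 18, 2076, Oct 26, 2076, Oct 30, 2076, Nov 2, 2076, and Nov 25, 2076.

Oct 13, 2076 is a Tuesday.
That's 54 days from start to end, counting both.
54 = 7 × 7 + 5, so there are 7 full weeks plus 5 extra days.
Each full week contributes 5 weekdays (Mon–Fri): 7 × 5 = 35.
The 5 extra days are Tue, Wed, Thu, Fri, Sat — 4 of them qualify.
Total: 35 + 4 = 39.
Holidays: Oct 18, 2076 (Sun); Oct 26, 2076 (Mon); Oct 30, 2076 (Fri); Nov 2, 2076 (Mon); Nov 25, 2076 (Wed).
4 of the 5 holidays fall on weekdays; the rest are weekends and were already excluded.
Business days: 39 − 4 = 35.

35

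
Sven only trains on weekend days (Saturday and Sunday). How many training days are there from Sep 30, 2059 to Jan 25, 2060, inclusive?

34

Sep 30, 2059 is a Tuesday.
The range spans 118 days (inclusive of both endpoints).
118 = 7 × 16 + 6, so there are 16 full weeks plus 6 extra days.
Each full week contributes 2 weekend days (Sat, Sun): 16 × 2 = 32.
The 6 extra days are Tue, Wed, Thu, Fri, Sat, Sun — 2 of them qualify.
Total: 32 + 2 = 34.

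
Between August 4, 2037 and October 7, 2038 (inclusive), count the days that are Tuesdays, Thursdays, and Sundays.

August 4, 2037 is a Tuesday.
The range spans 430 days (inclusive of both endpoints).
430 = 7 × 61 + 3, so there are 61 full weeks plus 3 extra days.
Each full week contributes 3 days from the set (Tue, Thu, Sun): 61 × 3 = 183.
The 3 extra days are Tue, Wed, Thu — 2 of them qualify.
Total: 183 + 2 = 185.

185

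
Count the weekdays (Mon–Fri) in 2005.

260

Jan 1, 2005 is a Saturday.
The range spans 365 days (inclusive of both endpoints).
365 = 7 × 52 + 1, so there are 52 full weeks plus 1 extra day.
Each full week contributes 5 weekdays (Mon–Fri): 52 × 5 = 260.
The 1 extra day is Saturday — none qualify.
Total: 260 + 0 = 260.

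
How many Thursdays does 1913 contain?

52

1 January 1913 is a Wednesday.
From 1 January 1913 to 31 December 1913 is 365 days inclusive.
365 = 7 × 52 + 1, so there are 52 full weeks plus 1 extra day.
Each full week contributes one Thursday: 52 so far.
The 1 extra day is Wednesday — none qualify.
Total: 52 + 0 = 52.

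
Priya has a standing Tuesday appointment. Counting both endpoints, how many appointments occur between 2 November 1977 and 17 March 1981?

176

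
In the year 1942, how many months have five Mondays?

4

A month has five Mondays exactly when Monday falls within its first (length − 28) days.
Jan: 31 days, starts Thu → 5 of Thu, Fri, Sat
Feb: 28 days, starts Sun → 5 of (none)
Mar: 31 days, starts Sun → 5 of Sun, Mon, Tue ✓
Apr: 30 days, starts Wed → 5 of Wed, Thu
May: 31 days, starts Fri → 5 of Fri, Sat, Sun
Jun: 30 days, starts Mon → 5 of Mon, Tue ✓
Jul: 31 days, starts Wed → 5 of Wed, Thu, Fri
Aug: 31 days, starts Sat → 5 of Sat, Sun, Mon ✓
Sep: 30 days, starts Tue → 5 of Tue, Wed
Oct: 31 days, starts Thu → 5 of Thu, Fri, Sat
Nov: 30 days, starts Sun → 5 of Sun, Mon ✓
Dec: 31 days, starts Tue → 5 of Tue, Wed, Thu
Months with five Mondays: Mar, Jun, Aug, Nov.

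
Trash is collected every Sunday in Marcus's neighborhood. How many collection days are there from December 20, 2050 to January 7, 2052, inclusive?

55 Sundays

December 20, 2050 is a Tuesday.
From December 20, 2050 to January 7, 2052 is 384 days inclusive.
384 = 7 × 54 + 6, so there are 54 full weeks plus 6 extra days.
Each full week contributes one Sunday: 54 so far.
The 6 extra days are Tuesday, Wednesday, Thursday, Friday, Saturday, Sunday — 1 of them qualifies.
Total: 54 + 1 = 55.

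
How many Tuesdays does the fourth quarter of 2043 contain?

Oct 1, 2043 is a Thursday.
That's 92 days from start to end, counting both.
92 = 7 × 13 + 1, so there are 13 full weeks plus 1 extra day.
Each full week contributes one Tuesday: 13 so far.
The 1 extra day is Thu — none qualify.
Total: 13 + 0 = 13.

13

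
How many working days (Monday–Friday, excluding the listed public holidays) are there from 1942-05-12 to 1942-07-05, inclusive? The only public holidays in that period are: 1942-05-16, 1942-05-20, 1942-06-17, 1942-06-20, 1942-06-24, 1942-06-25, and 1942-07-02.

1942-05-12 is a Tuesday.
From 1942-05-12 to 1942-07-05 is 55 days inclusive.
55 = 7 × 7 + 6, so there are 7 full weeks plus 6 extra days.
Each full week contributes 5 weekdays (Mon–Fri): 7 × 5 = 35.
The 6 extra days are Tuesday, Wednesday, Thursday, Friday, Saturday, Sunday — 4 of them qualify.
Total: 35 + 4 = 39.
Holidays: 1942-05-16 (Sat); 1942-05-20 (Wed); 1942-06-17 (Wed); 1942-06-20 (Sat); 1942-06-24 (Wed); 1942-06-25 (Thu); 1942-07-02 (Thu).
5 of the 7 holidays fall on weekdays; the rest are weekends and were already excluded.
Business days: 39 − 5 = 34.

34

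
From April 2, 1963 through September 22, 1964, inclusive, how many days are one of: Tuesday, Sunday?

155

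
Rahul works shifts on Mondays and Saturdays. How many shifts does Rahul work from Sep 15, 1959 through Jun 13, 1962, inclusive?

Sep 15, 1959 is a Tuesday.
From Sep 15, 1959 to Jun 13, 1962 is 1003 days inclusive.
1003 = 7 × 143 + 2, so there are 143 full weeks plus 2 extra days.
Each full week contributes 2 days from the set (Mon, Sat): 143 × 2 = 286.
The 2 extra days are Tuesday, Wednesday — none qualify.
Total: 286 + 0 = 286.

286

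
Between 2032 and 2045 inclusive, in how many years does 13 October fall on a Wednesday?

Day of week of October 13 in each year:
2032: Wed ✓, 2033: Thu, 2034: Fri, 2035: Sat, 2036: Mon, 2037: Tue, 2038: Wed ✓, 2039: Thu, 2040: Sat, 2041: Sun, 2042: Mon, 2043: Tue, 2044: Thu, 2045: Fri
Wednesdays: 2032, 2038.

2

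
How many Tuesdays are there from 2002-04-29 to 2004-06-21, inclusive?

112 Tuesdays

2002-04-29 is a Monday.
That's 785 days from start to end, counting both.
785 = 7 × 112 + 1, so there are 112 full weeks plus 1 extra day.
Each full week contributes one Tuesday: 112 so far.
The 1 extra day is Mon — none qualify.
Total: 112 + 0 = 112.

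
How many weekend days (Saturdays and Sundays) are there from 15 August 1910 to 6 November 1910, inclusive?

15 August 1910 is a Monday.
The range spans 84 days (inclusive of both endpoints).
84 = 7 × 12, so the span is exactly 12 full weeks.
Each full week contributes 2 weekend days (Sat, Sun): 12 × 2 = 24.

24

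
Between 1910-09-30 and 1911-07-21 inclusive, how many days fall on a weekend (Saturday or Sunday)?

1910-09-30 is a Friday.
That's 295 days from start to end, counting both.
295 = 7 × 42 + 1, so there are 42 full weeks plus 1 extra day.
Each full week contributes 2 weekend days (Sat, Sun): 42 × 2 = 84.
The 1 extra day is Fri — none qualify.
Total: 84 + 0 = 84.

84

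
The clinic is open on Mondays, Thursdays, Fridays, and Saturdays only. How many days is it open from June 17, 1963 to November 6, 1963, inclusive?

June 17, 1963 is a Monday.
That's 143 days from start to end, counting both.
143 = 7 × 20 + 3, so there are 20 full weeks plus 3 extra days.
Each full week contributes 4 days from the set (Mon, Thu, Fri, Sat): 20 × 4 = 80.
The 3 extra days are Mon, Tue, Wed — 1 of them qualifies.
Total: 80 + 1 = 81.

81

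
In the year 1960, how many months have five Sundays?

4

A month has five Sundays exactly when Sunday falls within its first (length − 28) days.
Jan: 31 days, starts Fri → 5 of Fri, Sat, Sun ✓
Feb: 29 days, starts Mon → 5 of Mon
Mar: 31 days, starts Tue → 5 of Tue, Wed, Thu
Apr: 30 days, starts Fri → 5 of Fri, Sat
May: 31 days, starts Sun → 5 of Sun, Mon, Tue ✓
Jun: 30 days, starts Wed → 5 of Wed, Thu
Jul: 31 days, starts Fri → 5 of Fri, Sat, Sun ✓
Aug: 31 days, starts Mon → 5 of Mon, Tue, Wed
Sep: 30 days, starts Thu → 5 of Thu, Fri
Oct: 31 days, starts Sat → 5 of Sat, Sun, Mon ✓
Nov: 30 days, starts Tue → 5 of Tue, Wed
Dec: 31 days, starts Thu → 5 of Thu, Fri, Sat
Months with five Sundays: Jan, May, Jul, Oct.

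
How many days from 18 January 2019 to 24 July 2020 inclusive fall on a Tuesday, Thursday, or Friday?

238

18 January 2019 is a Friday.
From 18 January 2019 to 24 July 2020 is 554 days inclusive.
554 = 7 × 79 + 1, so there are 79 full weeks plus 1 extra day.
Each full week contributes 3 days from the set (Tue, Thu, Fri): 79 × 3 = 237.
The 1 extra day is Friday — 1 of them qualifies.
Total: 237 + 1 = 238.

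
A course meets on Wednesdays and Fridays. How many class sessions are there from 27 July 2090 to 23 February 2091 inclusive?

61

27 July 2090 is a Thursday.
That's 212 days from start to end, counting both.
212 = 7 × 30 + 2, so there are 30 full weeks plus 2 extra days.
Each full week contributes 2 days from the set (Wed, Fri): 30 × 2 = 60.
The 2 extra days are Thursday, Friday — 1 of them qualifies.
Total: 60 + 1 = 61.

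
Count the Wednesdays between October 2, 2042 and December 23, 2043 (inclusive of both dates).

64

October 2, 2042 is a Thursday.
From October 2, 2042 to December 23, 2043 is 448 days inclusive.
448 = 7 × 64, so the span is exactly 64 full weeks.
Each full week contributes one Wednesday: 64 so far.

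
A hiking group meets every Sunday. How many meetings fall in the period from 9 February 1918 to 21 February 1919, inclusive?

9 February 1918 is a Saturday.
That's 378 days from start to end, counting both.
378 = 7 × 54, so the span is exactly 54 full weeks.
Each full week contributes one Sunday: 54 so far.

54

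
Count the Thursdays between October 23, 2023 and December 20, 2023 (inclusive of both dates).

October 23, 2023 is a Monday.
That's 59 days from start to end, counting both.
59 = 7 × 8 + 3, so there are 8 full weeks plus 3 extra days.
Each full week contributes one Thursday: 8 so far.
The 3 extra days are Monday, Tuesday, Wednesday — none qualify.
Total: 8 + 0 = 8.

8 Thursdays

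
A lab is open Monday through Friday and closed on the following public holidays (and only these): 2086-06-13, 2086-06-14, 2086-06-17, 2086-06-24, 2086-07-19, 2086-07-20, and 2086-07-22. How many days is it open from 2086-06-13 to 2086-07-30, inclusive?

2086-06-13 is a Thursday.
The range spans 48 days (inclusive of both endpoints).
48 = 7 × 6 + 6, so there are 6 full weeks plus 6 extra days.
Each full week contributes 5 weekdays (Mon–Fri): 6 × 5 = 30.
The 6 extra days are Thu, Fri, Sat, Sun, Mon, Tue — 4 of them qualify.
Total: 30 + 4 = 34.
Holidays: 2086-06-13 (Thu); 2086-06-14 (Fri); 2086-06-17 (Mon); 2086-06-24 (Mon); 2086-07-19 (Fri); 2086-07-20 (Sat); 2086-07-22 (Mon).
6 of the 7 holidays fall on weekdays; the rest are weekends and were already excluded.
Business days: 34 − 6 = 28.

28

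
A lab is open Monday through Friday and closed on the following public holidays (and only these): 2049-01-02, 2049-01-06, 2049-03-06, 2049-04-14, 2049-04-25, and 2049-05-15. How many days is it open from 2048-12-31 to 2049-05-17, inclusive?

2048-12-31 is a Thursday.
From 2048-12-31 to 2049-05-17 is 138 days inclusive.
138 = 7 × 19 + 5, so there are 19 full weeks plus 5 extra days.
Each full week contributes 5 weekdays (Mon–Fri): 19 × 5 = 95.
The 5 extra days are Thu, Fri, Sat, Sun, Mon — 3 of them qualify.
Total: 95 + 3 = 98.
Holidays: 2049-01-02 (Sat); 2049-01-06 (Wed); 2049-03-06 (Sat); 2049-04-14 (Wed); 2049-04-25 (Sun); 2049-05-15 (Sat).
2 of the 6 holidays fall on weekdays; the rest are weekends and were already excluded.
Business days: 98 − 2 = 96.

96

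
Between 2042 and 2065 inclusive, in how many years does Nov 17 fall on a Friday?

4

Day of week of November 17 in each year:
2042: Mon, 2043: Tue, 2044: Thu, 2045: Fri ✓, 2046: Sat, 2047: Sun, 2048: Tue, 2049: Wed, 2050: Thu, 2051: Fri ✓, 2052: Sun, 2053: Mon, 2054: Tue, 2055: Wed, 2056: Fri ✓, 2057: Sat, 2058: Sun, 2059: Mon, 2060: Wed, 2061: Thu, 2062: Fri ✓, 2063: Sat, 2064: Mon, 2065: Tue
Fridays: 2045, 2051, 2056, 2062.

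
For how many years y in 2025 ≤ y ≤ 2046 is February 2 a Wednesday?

3

Day of week of February 2 in each year:
2025: Sun, 2026: Mon, 2027: Tue, 2028: Wed ✓, 2029: Fri, 2030: Sat, 2031: Sun, 2032: Mon, 2033: Wed ✓, 2034: Thu, 2035: Fri, 2036: Sat, 2037: Mon, 2038: Tue, 2039: Wed ✓, 2040: Thu, 2041: Sat, 2042: Sun, 2043: Mon, 2044: Tue, 2045: Thu, 2046: Fri
Wednesdays: 2028, 2033, 2039.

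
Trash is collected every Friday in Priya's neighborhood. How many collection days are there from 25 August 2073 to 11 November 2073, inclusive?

12 Fridays

25 August 2073 is a Friday.
The range spans 79 days (inclusive of both endpoints).
79 = 7 × 11 + 2, so there are 11 full weeks plus 2 extra days.
Each full week contributes one Friday: 11 so far.
The 2 extra days are Friday, Saturday — 1 of them qualifies.
Total: 11 + 1 = 12.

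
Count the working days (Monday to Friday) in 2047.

261

January 1, 2047 is a Tuesday.
From January 1, 2047 to December 31, 2047 is 365 days inclusive.
365 = 7 × 52 + 1, so there are 52 full weeks plus 1 extra day.
Each full week contributes 5 weekdays (Mon–Fri): 52 × 5 = 260.
The 1 extra day is Tuesday — 1 of them qualifies.
Total: 260 + 1 = 261.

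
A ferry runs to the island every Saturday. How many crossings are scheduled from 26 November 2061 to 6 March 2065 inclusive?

26 November 2061 is a Saturday.
From 26 November 2061 to 6 March 2065 is 1197 days inclusive.
1197 = 7 × 171, so the span is exactly 171 full weeks.
Each full week contributes one Saturday: 171 so far.

171 Saturdays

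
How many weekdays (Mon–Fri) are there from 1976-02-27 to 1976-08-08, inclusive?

116

1976-02-27 is a Friday.
The range spans 164 days (inclusive of both endpoints).
164 = 7 × 23 + 3, so there are 23 full weeks plus 3 extra days.
Each full week contributes 5 weekdays (Mon–Fri): 23 × 5 = 115.
The 3 extra days are Friday, Saturday, Sunday — 1 of them qualifies.
Total: 115 + 1 = 116.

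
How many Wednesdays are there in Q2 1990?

13

1990-04-01 is a Sunday.
From 1990-04-01 to 1990-06-30 is 91 days inclusive.
91 = 7 × 13, so the span is exactly 13 full weeks.
Each full week contributes one Wednesday: 13 so far.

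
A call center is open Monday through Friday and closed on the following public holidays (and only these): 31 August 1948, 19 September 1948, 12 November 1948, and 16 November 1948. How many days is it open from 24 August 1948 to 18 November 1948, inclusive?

60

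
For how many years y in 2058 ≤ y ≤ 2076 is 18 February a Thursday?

Day of week of February 18 in each year:
2058: Mon, 2059: Tue, 2060: Wed, 2061: Fri, 2062: Sat, 2063: Sun, 2064: Mon, 2065: Wed, 2066: Thu ✓, 2067: Fri, 2068: Sat, 2069: Mon, 2070: Tue, 2071: Wed, 2072: Thu ✓, 2073: Sat, 2074: Sun, 2075: Mon, 2076: Tue
Thursdays: 2066, 2072.

2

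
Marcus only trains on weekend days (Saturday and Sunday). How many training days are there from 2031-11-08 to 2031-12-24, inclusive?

14

2031-11-08 is a Saturday.
From 2031-11-08 to 2031-12-24 is 47 days inclusive.
47 = 7 × 6 + 5, so there are 6 full weeks plus 5 extra days.
Each full week contributes 2 weekend days (Sat, Sun): 6 × 2 = 12.
The 5 extra days are Saturday, Sunday, Monday, Tuesday, Wednesday — 2 of them qualify.
Total: 12 + 2 = 14.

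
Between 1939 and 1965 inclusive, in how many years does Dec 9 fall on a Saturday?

4

Day of week of December 9 in each year:
1939: Sat ✓, 1940: Mon, 1941: Tue, 1942: Wed, 1943: Thu, 1944: Sat ✓, 1945: Sun, 1946: Mon, 1947: Tue, 1948: Thu, 1949: Fri, 1950: Sat ✓, 1951: Sun, 1952: Tue, 1953: Wed, 1954: Thu, 1955: Fri, 1956: Sun, 1957: Mon, 1958: Tue, 1959: Wed, 1960: Fri, 1961: Sat ✓, 1962: Sun, 1963: Mon, 1964: Wed, 1965: Thu
Saturdays: 1939, 1944, 1950, 1961.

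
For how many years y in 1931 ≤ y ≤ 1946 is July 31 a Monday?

3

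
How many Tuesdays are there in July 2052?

5

1 July 2052 is a Monday.
The range spans 31 days (inclusive of both endpoints).
31 = 7 × 4 + 3, so there are 4 full weeks plus 3 extra days.
Each full week contributes one Tuesday: 4 so far.
The 3 extra days are Monday, Tuesday, Wednesday — 1 of them qualifies.
Total: 4 + 1 = 5.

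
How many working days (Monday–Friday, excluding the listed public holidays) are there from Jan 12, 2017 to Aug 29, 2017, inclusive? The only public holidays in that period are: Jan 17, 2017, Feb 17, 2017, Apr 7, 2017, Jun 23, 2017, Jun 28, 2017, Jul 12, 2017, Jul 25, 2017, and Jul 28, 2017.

Jan 12, 2017 is a Thursday.
That's 230 days from start to end, counting both.
230 = 7 × 32 + 6, so there are 32 full weeks plus 6 extra days.
Each full week contributes 5 weekdays (Mon–Fri): 32 × 5 = 160.
The 6 extra days are Thursday, Friday, Saturday, Sunday, Monday, Tuesday — 4 of them qualify.
Total: 160 + 4 = 164.
Holidays: Jan 17, 2017 (Tue); Feb 17, 2017 (Fri); Apr 7, 2017 (Fri); Jun 23, 2017 (Fri); Jun 28, 2017 (Wed); Jul 12, 2017 (Wed); Jul 25, 2017 (Tue); Jul 28, 2017 (Fri).
All 8 holidays fall on weekdays, so subtract 8.
Business days: 164 − 8 = 156.

156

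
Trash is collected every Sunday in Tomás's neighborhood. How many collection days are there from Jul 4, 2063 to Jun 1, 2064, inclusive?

Jul 4, 2063 is a Wednesday.
That's 334 days from start to end, counting both.
334 = 7 × 47 + 5, so there are 47 full weeks plus 5 extra days.
Each full week contributes one Sunday: 47 so far.
The 5 extra days are Wednesday, Thursday, Friday, Saturday, Sunday — 1 of them qualifies.
Total: 47 + 1 = 48.

48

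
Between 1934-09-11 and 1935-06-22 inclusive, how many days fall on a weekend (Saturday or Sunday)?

81

1934-09-11 is a Tuesday.
That's 285 days from start to end, counting both.
285 = 7 × 40 + 5, so there are 40 full weeks plus 5 extra days.
Each full week contributes 2 weekend days (Sat, Sun): 40 × 2 = 80.
The 5 extra days are Tue, Wed, Thu, Fri, Sat — 1 of them qualifies.
Total: 80 + 1 = 81.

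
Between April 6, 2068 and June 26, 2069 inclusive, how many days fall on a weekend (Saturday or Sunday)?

128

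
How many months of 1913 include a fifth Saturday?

4

A month has five Saturdays exactly when Saturday falls within its first (length − 28) days.
Jan: 31 days, starts Wed → 5 of Wed, Thu, Fri
Feb: 28 days, starts Sat → 5 of (none)
Mar: 31 days, starts Sat → 5 of Sat, Sun, Mon ✓
Apr: 30 days, starts Tue → 5 of Tue, Wed
May: 31 days, starts Thu → 5 of Thu, Fri, Sat ✓
Jun: 30 days, starts Sun → 5 of Sun, Mon
Jul: 31 days, starts Tue → 5 of Tue, Wed, Thu
Aug: 31 days, starts Fri → 5 of Fri, Sat, Sun ✓
Sep: 30 days, starts Mon → 5 of Mon, Tue
Oct: 31 days, starts Wed → 5 of Wed, Thu, Fri
Nov: 30 days, starts Sat → 5 of Sat, Sun ✓
Dec: 31 days, starts Mon → 5 of Mon, Tue, Wed
Months with five Saturdays: Mar, May, Aug, Nov.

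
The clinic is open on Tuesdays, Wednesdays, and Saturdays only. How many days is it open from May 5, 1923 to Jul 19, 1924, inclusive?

190

May 5, 1923 is a Saturday.
From May 5, 1923 to Jul 19, 1924 is 442 days inclusive.
442 = 7 × 63 + 1, so there are 63 full weeks plus 1 extra day.
Each full week contributes 3 days from the set (Tue, Wed, Sat): 63 × 3 = 189.
The 1 extra day is Saturday — 1 of them qualifies.
Total: 189 + 1 = 190.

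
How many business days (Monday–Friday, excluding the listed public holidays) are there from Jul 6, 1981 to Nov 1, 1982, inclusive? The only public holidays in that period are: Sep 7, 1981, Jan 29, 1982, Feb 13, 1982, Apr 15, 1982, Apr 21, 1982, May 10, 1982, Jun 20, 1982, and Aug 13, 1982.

340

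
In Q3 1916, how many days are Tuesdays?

13

1916-07-01 is a Saturday.
The range spans 92 days (inclusive of both endpoints).
92 = 7 × 13 + 1, so there are 13 full weeks plus 1 extra day.
Each full week contributes one Tuesday: 13 so far.
The 1 extra day is Sat — none qualify.
Total: 13 + 0 = 13.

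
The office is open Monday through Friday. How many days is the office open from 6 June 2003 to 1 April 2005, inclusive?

476

6 June 2003 is a Friday.
From 6 June 2003 to 1 April 2005 is 666 days inclusive.
666 = 7 × 95 + 1, so there are 95 full weeks plus 1 extra day.
Each full week contributes 5 weekdays (Mon–Fri): 95 × 5 = 475.
The 1 extra day is Friday — 1 of them qualifies.
Total: 475 + 1 = 476.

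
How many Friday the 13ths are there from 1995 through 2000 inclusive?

Friday-the-13ths by year:
1995: Jan, Oct
1996: Sep, Dec
1997: Jun
1998: Feb, Mar, Nov
1999: Aug
2000: Oct

10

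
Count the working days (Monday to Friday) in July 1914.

Jul 1, 1914 is a Wednesday.
That's 31 days from start to end, counting both.
31 = 7 × 4 + 3, so there are 4 full weeks plus 3 extra days.
Each full week contributes 5 weekdays (Mon–Fri): 4 × 5 = 20.
The 3 extra days are Wednesday, Thursday, Friday — 3 of them qualify.
Total: 20 + 3 = 23.

23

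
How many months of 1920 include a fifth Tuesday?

A month has five Tuesdays exactly when Tuesday falls within its first (length − 28) days.
Jan: 31 days, starts Thu → 5 of Thu, Fri, Sat
Feb: 29 days, starts Sun → 5 of Sun
Mar: 31 days, starts Mon → 5 of Mon, Tue, Wed ✓
Apr: 30 days, starts Thu → 5 of Thu, Fri
May: 31 days, starts Sat → 5 of Sat, Sun, Mon
Jun: 30 days, starts Tue → 5 of Tue, Wed ✓
Jul: 31 days, starts Thu → 5 of Thu, Fri, Sat
Aug: 31 days, starts Sun → 5 of Sun, Mon, Tue ✓
Sep: 30 days, starts Wed → 5 of Wed, Thu
Oct: 31 days, starts Fri → 5 of Fri, Sat, Sun
Nov: 30 days, starts Mon → 5 of Mon, Tue ✓
Dec: 31 days, starts Wed → 5 of Wed, Thu, Fri
Months with five Tuesdays: Mar, Jun, Aug, Nov.

4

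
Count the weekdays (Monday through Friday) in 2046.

261 weekdays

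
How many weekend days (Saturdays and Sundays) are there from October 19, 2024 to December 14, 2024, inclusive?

17

October 19, 2024 is a Saturday.
From October 19, 2024 to December 14, 2024 is 57 days inclusive.
57 = 7 × 8 + 1, so there are 8 full weeks plus 1 extra day.
Each full week contributes 2 weekend days (Sat, Sun): 8 × 2 = 16.
The 1 extra day is Sat — 1 of them qualifies.
Total: 16 + 1 = 17.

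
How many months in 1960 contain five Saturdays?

5

A month has five Saturdays exactly when Saturday falls within its first (length − 28) days.
Jan: 31 days, starts Fri → 5 of Fri, Sat, Sun ✓
Feb: 29 days, starts Mon → 5 of Mon
Mar: 31 days, starts Tue → 5 of Tue, Wed, Thu
Apr: 30 days, starts Fri → 5 of Fri, Sat ✓
May: 31 days, starts Sun → 5 of Sun, Mon, Tue
Jun: 30 days, starts Wed → 5 of Wed, Thu
Jul: 31 days, starts Fri → 5 of Fri, Sat, Sun ✓
Aug: 31 days, starts Mon → 5 of Mon, Tue, Wed
Sep: 30 days, starts Thu → 5 of Thu, Fri
Oct: 31 days, starts Sat → 5 of Sat, Sun, Mon ✓
Nov: 30 days, starts Tue → 5 of Tue, Wed
Dec: 31 days, starts Thu → 5 of Thu, Fri, Sat ✓
Months with five Saturdays: Jan, Apr, Jul, Oct, Dec.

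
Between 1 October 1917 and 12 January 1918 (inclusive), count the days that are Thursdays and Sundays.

29

1 October 1917 is a Monday.
The range spans 104 days (inclusive of both endpoints).
104 = 7 × 14 + 6, so there are 14 full weeks plus 6 extra days.
Each full week contributes 2 days from the set (Thu, Sun): 14 × 2 = 28.
The 6 extra days are Monday, Tuesday, Wednesday, Thursday, Friday, Saturday — 1 of them qualifies.
Total: 28 + 1 = 29.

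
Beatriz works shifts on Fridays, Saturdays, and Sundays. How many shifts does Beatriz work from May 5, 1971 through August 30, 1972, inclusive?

May 5, 1971 is a Wednesday.
That's 484 days from start to end, counting both.
484 = 7 × 69 + 1, so there are 69 full weeks plus 1 extra day.
Each full week contributes 3 days from the set (Fri, Sat, Sun): 69 × 3 = 207.
The 1 extra day is Wed — none qualify.
Total: 207 + 0 = 207.

207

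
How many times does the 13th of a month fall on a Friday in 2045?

2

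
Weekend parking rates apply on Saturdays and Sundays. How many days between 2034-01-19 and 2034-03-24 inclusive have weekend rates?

2034-01-19 is a Thursday.
From 2034-01-19 to 2034-03-24 is 65 days inclusive.
65 = 7 × 9 + 2, so there are 9 full weeks plus 2 extra days.
Each full week contributes 2 weekend days (Sat, Sun): 9 × 2 = 18.
The 2 extra days are Thursday, Friday — none qualify.
Total: 18 + 0 = 18.

18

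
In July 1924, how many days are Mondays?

4

1924-07-01 is a Tuesday.
From 1924-07-01 to 1924-07-31 is 31 days inclusive.
31 = 7 × 4 + 3, so there are 4 full weeks plus 3 extra days.
Each full week contributes one Monday: 4 so far.
The 3 extra days are Tuesday, Wednesday, Thursday — none qualify.
Total: 4 + 0 = 4.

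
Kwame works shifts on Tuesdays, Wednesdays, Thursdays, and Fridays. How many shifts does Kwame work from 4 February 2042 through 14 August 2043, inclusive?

4 February 2042 is a Tuesday.
The range spans 557 days (inclusive of both endpoints).
557 = 7 × 79 + 4, so there are 79 full weeks plus 4 extra days.
Each full week contributes 4 days from the set (Tue, Wed, Thu, Fri): 79 × 4 = 316.
The 4 extra days are Tuesday, Wednesday, Thursday, Friday — 4 of them qualify.
Total: 316 + 4 = 320.

320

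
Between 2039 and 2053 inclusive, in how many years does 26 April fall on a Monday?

1

Day of week of April 26 in each year:
2039: Tue, 2040: Thu, 2041: Fri, 2042: Sat, 2043: Sun, 2044: Tue, 2045: Wed, 2046: Thu, 2047: Fri, 2048: Sun, 2049: Mon ✓, 2050: Tue, 2051: Wed, 2052: Fri, 2053: Sat
Mondays: 2049.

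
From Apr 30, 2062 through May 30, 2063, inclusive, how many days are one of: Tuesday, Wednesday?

114

Apr 30, 2062 is a Sunday.
From Apr 30, 2062 to May 30, 2063 is 396 days inclusive.
396 = 7 × 56 + 4, so there are 56 full weeks plus 4 extra days.
Each full week contributes 2 days from the set (Tue, Wed): 56 × 2 = 112.
The 4 extra days are Sunday, Monday, Tuesday, Wednesday — 2 of them qualify.
Total: 112 + 2 = 114.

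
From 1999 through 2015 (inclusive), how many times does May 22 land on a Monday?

2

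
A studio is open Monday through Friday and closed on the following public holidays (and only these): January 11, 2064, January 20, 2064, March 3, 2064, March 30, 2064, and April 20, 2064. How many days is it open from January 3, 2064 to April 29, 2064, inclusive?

January 3, 2064 is a Thursday.
The range spans 118 days (inclusive of both endpoints).
118 = 7 × 16 + 6, so there are 16 full weeks plus 6 extra days.
Each full week contributes 5 weekdays (Mon–Fri): 16 × 5 = 80.
The 6 extra days are Thu, Fri, Sat, Sun, Mon, Tue — 4 of them qualify.
Total: 80 + 4 = 84.
Holidays: January 11, 2064 (Fri); January 20, 2064 (Sun); March 3, 2064 (Mon); March 30, 2064 (Sun); April 20, 2064 (Sun).
2 of the 5 holidays fall on weekdays; the rest are weekends and were already excluded.
Business days: 84 − 2 = 82.

82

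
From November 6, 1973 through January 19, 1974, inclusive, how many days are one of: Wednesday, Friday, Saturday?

33

November 6, 1973 is a Tuesday.
The range spans 75 days (inclusive of both endpoints).
75 = 7 × 10 + 5, so there are 10 full weeks plus 5 extra days.
Each full week contributes 3 days from the set (Wed, Fri, Sat): 10 × 3 = 30.
The 5 extra days are Tue, Wed, Thu, Fri, Sat — 3 of them qualify.
Total: 30 + 3 = 33.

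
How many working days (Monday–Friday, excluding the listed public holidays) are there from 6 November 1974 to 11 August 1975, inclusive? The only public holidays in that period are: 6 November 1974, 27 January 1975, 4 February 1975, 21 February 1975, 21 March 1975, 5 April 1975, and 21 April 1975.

6 November 1974 is a Wednesday.
From 6 November 1974 to 11 August 1975 is 279 days inclusive.
279 = 7 × 39 + 6, so there are 39 full weeks plus 6 extra days.
Each full week contributes 5 weekdays (Mon–Fri): 39 × 5 = 195.
The 6 extra days are Wed, Thu, Fri, Sat, Sun, Mon — 4 of them qualify.
Total: 195 + 4 = 199.
Holidays: 6 November 1974 (Wed); 27 January 1975 (Mon); 4 February 1975 (Tue); 21 February 1975 (Fri); 21 March 1975 (Fri); 5 April 1975 (Sat); 21 April 1975 (Mon).
6 of the 7 holidays fall on weekdays; the rest are weekends and were already excluded.
Business days: 199 − 6 = 193.

193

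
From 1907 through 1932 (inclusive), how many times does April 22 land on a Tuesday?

4

Day of week of April 22 in each year:
1907: Mon, 1908: Wed, 1909: Thu, 1910: Fri, 1911: Sat, 1912: Mon, 1913: Tue ✓, 1914: Wed, 1915: Thu, 1916: Sat, 1917: Sun, 1918: Mon, 1919: Tue ✓, 1920: Thu, 1921: Fri, 1922: Sat, 1923: Sun, 1924: Tue ✓, 1925: Wed, 1926: Thu, 1927: Fri, 1928: Sun, 1929: Mon, 1930: Tue ✓, 1931: Wed, 1932: Fri
Tuesdays: 1913, 1919, 1924, 1930.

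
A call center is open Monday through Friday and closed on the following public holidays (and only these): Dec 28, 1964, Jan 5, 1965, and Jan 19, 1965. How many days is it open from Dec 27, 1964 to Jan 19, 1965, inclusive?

14

Dec 27, 1964 is a Sunday.
That's 24 days from start to end, counting both.
24 = 7 × 3 + 3, so there are 3 full weeks plus 3 extra days.
Each full week contributes 5 weekdays (Mon–Fri): 3 × 5 = 15.
The 3 extra days are Sunday, Monday, Tuesday — 2 of them qualify.
Total: 15 + 2 = 17.
Holidays: Dec 28, 1964 (Mon); Jan 5, 1965 (Tue); Jan 19, 1965 (Tue).
All 3 holidays fall on weekdays, so subtract 3.
Business days: 17 − 3 = 14.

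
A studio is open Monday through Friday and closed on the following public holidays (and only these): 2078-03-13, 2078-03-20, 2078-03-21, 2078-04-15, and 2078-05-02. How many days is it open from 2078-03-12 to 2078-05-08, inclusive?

37

2078-03-12 is a Saturday.
From 2078-03-12 to 2078-05-08 is 58 days inclusive.
58 = 7 × 8 + 2, so there are 8 full weeks plus 2 extra days.
Each full week contributes 5 weekdays (Mon–Fri): 8 × 5 = 40.
The 2 extra days are Saturday, Sunday — none qualify.
Total: 40 + 0 = 40.
Holidays: 2078-03-13 (Sun); 2078-03-20 (Sun); 2078-03-21 (Mon); 2078-04-15 (Fri); 2078-05-02 (Mon).
3 of the 5 holidays fall on weekdays; the rest are weekends and were already excluded.
Business days: 40 − 3 = 37.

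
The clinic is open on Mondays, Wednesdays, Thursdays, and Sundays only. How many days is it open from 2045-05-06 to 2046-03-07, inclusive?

175

2045-05-06 is a Saturday.
The range spans 306 days (inclusive of both endpoints).
306 = 7 × 43 + 5, so there are 43 full weeks plus 5 extra days.
Each full week contributes 4 days from the set (Mon, Wed, Thu, Sun): 43 × 4 = 172.
The 5 extra days are Saturday, Sunday, Monday, Tuesday, Wednesday — 3 of them qualify.
Total: 172 + 3 = 175.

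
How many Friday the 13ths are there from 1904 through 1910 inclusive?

11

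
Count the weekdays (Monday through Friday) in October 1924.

23

1 October 1924 is a Wednesday.
That's 31 days from start to end, counting both.
31 = 7 × 4 + 3, so there are 4 full weeks plus 3 extra days.
Each full week contributes 5 weekdays (Mon–Fri): 4 × 5 = 20.
The 3 extra days are Wed, Thu, Fri — 3 of them qualify.
Total: 20 + 3 = 23.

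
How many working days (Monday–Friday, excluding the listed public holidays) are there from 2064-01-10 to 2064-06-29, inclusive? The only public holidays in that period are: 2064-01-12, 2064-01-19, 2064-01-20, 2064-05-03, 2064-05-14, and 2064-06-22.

121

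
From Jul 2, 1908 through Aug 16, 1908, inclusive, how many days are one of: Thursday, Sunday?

14

Jul 2, 1908 is a Thursday.
That's 46 days from start to end, counting both.
46 = 7 × 6 + 4, so there are 6 full weeks plus 4 extra days.
Each full week contributes 2 days from the set (Thu, Sun): 6 × 2 = 12.
The 4 extra days are Thu, Fri, Sat, Sun — 2 of them qualify.
Total: 12 + 2 = 14.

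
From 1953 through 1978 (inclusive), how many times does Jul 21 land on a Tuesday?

Day of week of July 21 in each year:
1953: Tue ✓, 1954: Wed, 1955: Thu, 1956: Sat, 1957: Sun, 1958: Mon, 1959: Tue ✓, 1960: Thu, 1961: Fri, 1962: Sat, 1963: Sun, 1964: Tue ✓, 1965: Wed, 1966: Thu, 1967: Fri, 1968: Sun, 1969: Mon, 1970: Tue ✓, 1971: Wed, 1972: Fri, 1973: Sat, 1974: Sun, 1975: Mon, 1976: Wed, 1977: Thu, 1978: Fri
Tuesdays: 1953, 1959, 1964, 1970.

4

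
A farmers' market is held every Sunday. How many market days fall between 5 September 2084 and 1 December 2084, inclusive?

12

5 September 2084 is a Tuesday.
From 5 September 2084 to 1 December 2084 is 88 days inclusive.
88 = 7 × 12 + 4, so there are 12 full weeks plus 4 extra days.
Each full week contributes one Sunday: 12 so far.
The 4 extra days are Tuesday, Wednesday, Thursday, Friday — none qualify.
Total: 12 + 0 = 12.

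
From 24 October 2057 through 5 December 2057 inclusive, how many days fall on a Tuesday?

6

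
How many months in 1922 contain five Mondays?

A month has five Mondays exactly when Monday falls within its first (length − 28) days.
Jan: 31 days, starts Sun → 5 of Sun, Mon, Tue ✓
Feb: 28 days, starts Wed → 5 of (none)
Mar: 31 days, starts Wed → 5 of Wed, Thu, Fri
Apr: 30 days, starts Sat → 5 of Sat, Sun
May: 31 days, starts Mon → 5 of Mon, Tue, Wed ✓
Jun: 30 days, starts Thu → 5 of Thu, Fri
Jul: 31 days, starts Sat → 5 of Sat, Sun, Mon ✓
Aug: 31 days, starts Tue → 5 of Tue, Wed, Thu
Sep: 30 days, starts Fri → 5 of Fri, Sat
Oct: 31 days, starts Sun → 5 of Sun, Mon, Tue ✓
Nov: 30 days, starts Wed → 5 of Wed, Thu
Dec: 31 days, starts Fri → 5 of Fri, Sat, Sun
Months with five Mondays: Jan, May, Jul, Oct.

4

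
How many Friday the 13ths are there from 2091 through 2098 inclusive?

14

Friday-the-13ths by year:
2091: Apr, Jul
2092: Jun
2093: Feb, Mar, Nov
2094: Aug
2095: May
2096: Jan, Apr, Jul
2097: Sep, Dec
2098: Jun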